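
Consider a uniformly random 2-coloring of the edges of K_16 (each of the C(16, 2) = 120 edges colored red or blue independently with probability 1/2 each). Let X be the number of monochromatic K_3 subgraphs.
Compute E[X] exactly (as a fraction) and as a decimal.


Let X = Σ_S X_S over the C(16, 3) = 560 subsets S of size 3, where X_S = 1 if the K_3 on S is monochromatic.
For a fixed S, the K_3 on S has C(3, 2) = 3 edges. P[all 3 edges red] = (1/2)^3, and likewise for blue, so P[monochromatic] = 2·(1/2)^3 = 2^{1 − 3} = 1/4.
Summing: E[X] = C(16, 3) · 2^{1 − 3} = 560 · 1/4 = 140.
Numerically: E[X] ≈ 140.00000.

E[X] = C(16,3)·2^(1−C(3,2)) = 140 ≈ 140.00000.


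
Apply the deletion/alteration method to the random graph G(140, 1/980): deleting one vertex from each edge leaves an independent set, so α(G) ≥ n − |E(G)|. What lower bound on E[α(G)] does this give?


E[|E(G)|] = C(140, 2)·p = 9730 · (1/980) = 139/14.
E[α(G)] ≥ n − E[|E(G)|] = 140 − 139/14 = 1821/14.
Numerically: ≈ 130.0714.
(This is only a lower bound; the true E[α(G)] may be larger.)

E[α(G)] ≥ 1821/14 ≈ 130.0714.


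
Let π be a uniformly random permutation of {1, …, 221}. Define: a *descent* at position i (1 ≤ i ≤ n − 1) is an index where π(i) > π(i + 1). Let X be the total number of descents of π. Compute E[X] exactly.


Write X = Σ X_I over i = 1, …, 220, with X_I the indicator of one descent.
There are 220 indicators.
For each fixed i, the pair (π(i), π(i+1)) is a uniformly random ordered pair of distinct values from {1, …, 221}; by symmetry P[π(i) > π(i+1)] = 1/2.
By linearity: E[X] = 220 · (1/2) = (221 − 1) · (1/2) = 110 ≈ 110.00000.

E[X] = 110 = 110.00000.


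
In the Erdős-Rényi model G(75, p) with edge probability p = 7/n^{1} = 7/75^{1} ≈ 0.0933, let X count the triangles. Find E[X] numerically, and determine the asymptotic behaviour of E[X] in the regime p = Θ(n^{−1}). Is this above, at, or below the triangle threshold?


Number of potential triangles: C(75, 3) = 67525.
Each occurs with probability p³ ≈ (0.0933)³ ≈ 8.13037e-04.
By linearity: E[X] = C(75, 3)·p³ ≈ 67525 · 8.13037e-04 ≈ 54.900.
Here α = 1, so p = 7/n is exactly at the triangle threshold p ~ 1/n. Asymptotically E[X] → c³/6 = 7³/6 = 343/6 ≈ 57.167, a bounded constant. In this regime the triangle count is asymptotically Poisson(c³/6).

E[X] ≈ 54.900; in regime p = Θ(1/n^{1}) E[X] stays bounded (at the triangle threshold p ~ 1/n).


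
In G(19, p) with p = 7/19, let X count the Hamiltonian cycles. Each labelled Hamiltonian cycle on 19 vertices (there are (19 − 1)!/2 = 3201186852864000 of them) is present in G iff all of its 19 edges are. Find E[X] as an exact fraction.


K_19 has (19 − 1)!/2 = 3201186852864000 labelled Hamiltonian cycles.
For each such Hamiltonian cycle H, let X_H = 1 if all 19 edges of H are present in G. Then P[X_H = 1] = p^{19} = (7/19)^{19} = 11398895185373143/1978419655660313589123979.
Summing the indicators: E[X] = Σ_H E[X_H] = 3201186852864000 · p^{19} = 3201186852864000 · 11398895185373143/1978419655660313589123979 = 36489993404591253525678231552000/1978419655660313589123979.
Numerically: E[X] ≈ 1.84e+07.

E[X] = 3201186852864000 · (7/19)^{19} = 36489993404591253525678231552000/1978419655660313589123979 ≈ 1.84e+07.


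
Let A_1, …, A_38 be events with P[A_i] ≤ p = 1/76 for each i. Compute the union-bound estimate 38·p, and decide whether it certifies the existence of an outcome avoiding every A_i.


Union bound: P[∪_{i=1}^{38} A_i] ≤ Σ_i P[A_i] ≤ 38·p = 38·(1/76) = 1/2.
Numerically: 1/2 ≈ 0.500000.
Is 1/2 < 1? YES.
Since P[∪ A_i] ≤ 1/2 < 1, the complement has P[∩ A_i^c] ≥ 1 − 1/2 = 1/2 > 0, so some outcome avoids every A_i.

38·p = 1/2 ≈ 0.500000; existence CERTIFIED by the union bound.


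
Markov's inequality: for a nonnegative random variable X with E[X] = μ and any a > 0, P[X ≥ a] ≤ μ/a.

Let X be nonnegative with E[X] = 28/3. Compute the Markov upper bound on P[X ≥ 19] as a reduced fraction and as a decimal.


μ = E[X] = 28/3, a = 19.
Markov: P[X ≥ 19] ≤ μ/a = (28/3)/19 = 28/57.
Numerically: ≈ 0.49123.
(Since a = 19 > μ = 9.33333, the bound 28/57 is < 1 and informative.)

P[X ≥ 19] ≤ 28/57 ≈ 0.49123.


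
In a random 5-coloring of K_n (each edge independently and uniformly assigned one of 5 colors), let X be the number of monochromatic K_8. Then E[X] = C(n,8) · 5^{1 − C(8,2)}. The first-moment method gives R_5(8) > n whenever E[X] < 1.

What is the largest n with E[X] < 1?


We need C(n, 8) · 5^{1 − 28} < 1, i.e. C(n, 8) < 5^{28 − 1} = 7450580596923828125.
Check values of n near the boundary:
  n = 857: C(857, 8) = 6983854138365964575; 6983854138365964575 < 7450580596923828125? YES
  n = 858: C(858, 8) = 7049584530256467771; 7049584530256467771 < 7450580596923828125? YES
  n = 859: C(859, 8) = 7115855595170747139; 7115855595170747139 < 7450580596923828125? YES
  n = 860: C(860, 8) = 7182671140665308145; 7182671140665308145 < 7450580596923828125? YES
  n = 861: C(861, 8) = 7250034996615275865; 7250034996615275865 < 7450580596923828125? YES
  n = 862: C(862, 8) = 7317951015318931845; 7317951015318931845 < 7450580596923828125? YES
  n = 863: C(863, 8) = 7386423071602617757; 7386423071602617757 < 7450580596923828125? YES
  n = 864: C(864, 8) = 7455455062926006708; 7455455062926006708 < 7450580596923828125? NO
The largest n with C(n, 8) < 7450580596923828125 is n = 863 (where E[X] = 7386423071602617757/7450580596923828125 ≈ 0.9914). Hence R_5(8) > 863, i.e. R_5(8) ≥ 864.

Largest n = 863; hence R_5(8) > 863.


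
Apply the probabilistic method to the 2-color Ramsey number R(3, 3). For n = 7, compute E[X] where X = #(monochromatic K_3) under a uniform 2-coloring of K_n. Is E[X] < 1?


E[X] = C(7, 3) · 2^{1 − 3} = 35 · 2^{−2} = 35/4.
As a reduced fraction: E[X] = 35/4 ≈ 8.750000.
Is E[X] < 1? NO.
Since E[X] ≥ 1, the first-moment bound is inconclusive at n = 7; it does NOT by itself certify R(3, 3) > 7.

E[X] = 35/4 ≈ 8.750000; E[X] ≥ 1; first-moment method inconclusive here.


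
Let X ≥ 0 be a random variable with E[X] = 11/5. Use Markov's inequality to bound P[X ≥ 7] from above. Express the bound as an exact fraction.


μ = E[X] = 11/5, a = 7.
Markov: P[X ≥ 7] ≤ μ/a = (11/5)/7 = 11/35.
Numerically: ≈ 0.314.
(Since a = 7 > μ = 2.200, the bound 11/35 is < 1 and informative.)

P[X ≥ 7] ≤ 11/35 ≈ 0.314.


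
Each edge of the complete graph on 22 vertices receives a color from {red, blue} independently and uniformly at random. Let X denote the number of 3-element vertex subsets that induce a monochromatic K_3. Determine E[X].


Let X = Σ_S X_S over the C(22, 3) = 1540 subsets S of size 3, where X_S = 1 if the K_3 on S is monochromatic.
For a fixed S, the K_3 on S has C(3, 2) = 3 edges. P[all 3 edges red] = (1/2)^3, and likewise for blue, so P[monochromatic] = 2·(1/2)^3 = 2^{1 − 3} = 1/4.
By linearity: E[X] = C(22, 3) · 2^{1 − 3} = 1540 · 1/4 = 385.
Numerically: E[X] ≈ 385.0000.

E[X] = C(22,3)·2^(1−C(3,2)) = 385 ≈ 385.0000.


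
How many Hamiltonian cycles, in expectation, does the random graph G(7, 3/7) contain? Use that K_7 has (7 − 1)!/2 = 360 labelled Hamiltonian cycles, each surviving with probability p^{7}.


K_7 has (7 − 1)!/2 = 360 labelled Hamiltonian cycles.
For each such Hamiltonian cycle H, let X_H = 1 if all 7 edges of H are present in G. Then P[X_H = 1] = p^{7} = (3/7)^{7} = 2187/823543.
By linearity of expectation: E[X] = Σ_H E[X_H] = 360 · p^{7} = 360 · 2187/823543 = 787320/823543.
Numerically: E[X] ≈ 0.956.

E[X] = 360 · (3/7)^{7} = 787320/823543 ≈ 0.956.


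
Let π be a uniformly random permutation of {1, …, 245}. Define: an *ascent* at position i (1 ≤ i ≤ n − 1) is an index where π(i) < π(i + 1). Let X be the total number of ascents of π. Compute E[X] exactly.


Write X = Σ X_I over i = 1, …, 244, with X_I the indicator of one ascent.
There are 244 indicators.
For each fixed i, the pair (π(i), π(i+1)) is a uniformly random ordered pair of distinct values from {1, …, 245}; by symmetry P[π(i) < π(i+1)] = 1/2.
By linearity: E[X] = 244 · (1/2) = (245 − 1) · (1/2) = 122 ≈ 122.00000.

E[X] = 122 = 122.00000.


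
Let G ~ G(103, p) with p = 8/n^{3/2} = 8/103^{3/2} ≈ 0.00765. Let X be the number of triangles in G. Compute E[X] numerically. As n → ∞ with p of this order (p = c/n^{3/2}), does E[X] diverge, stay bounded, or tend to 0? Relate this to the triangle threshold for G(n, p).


Number of potential triangles: C(103, 3) = 176851.
Each occurs with probability p³ ≈ (0.00765)³ ≈ 4.48232e-07.
By linearity: E[X] = C(103, 3)·p³ ≈ 176851 · 4.48232e-07 ≈ 0.079.
Since α = 3/2 > 1, p = c/n^{3/2} = o(1/n) is below the triangle threshold p ~ 1/n. Asymptotically E[X] ~ (c³/6)·n^{3(1−α)} = (8³/6)·n^{-1.5} → 0, so by Markov's inequality G has no triangles w.h.p.

E[X] ≈ 0.079; in regime p = Θ(1/n^{3/2}) E[X] tends to 0 (below the triangle threshold p ~ 1/n).


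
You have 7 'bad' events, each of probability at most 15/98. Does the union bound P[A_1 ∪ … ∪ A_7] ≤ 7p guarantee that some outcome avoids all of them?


Union bound: P[∪_{i=1}^{7} A_i] ≤ Σ_i P[A_i] ≤ 7·p = 7·(15/98) = 15/14.
Numerically: 15/14 ≈ 1.07143.
Is 15/14 < 1? NO.
Since the bound 15/14 is ≥ 1, the union bound is uninformative here; it does NOT by itself certify existence.

7·p = 15/14 ≈ 1.07143; existence NOT certified by the union bound.


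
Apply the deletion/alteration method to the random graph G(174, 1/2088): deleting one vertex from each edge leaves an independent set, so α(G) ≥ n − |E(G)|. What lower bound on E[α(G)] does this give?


E[|E(G)|] = C(174, 2)·p = 15051 · (1/2088) = 173/24.
E[α(G)] ≥ n − E[|E(G)|] = 174 − 173/24 = 4003/24.
Numerically: ≈ 166.792.
(This is only a lower bound; the true E[α(G)] may be larger.)

E[α(G)] ≥ 4003/24 ≈ 166.792.


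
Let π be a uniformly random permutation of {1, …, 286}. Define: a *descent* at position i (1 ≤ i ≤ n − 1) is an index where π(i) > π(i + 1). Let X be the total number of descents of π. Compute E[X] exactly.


Write X = Σ X_I over i = 1, …, 285, with X_I the indicator of one descent.
There are 285 indicators.
For each fixed i, the pair (π(i), π(i+1)) is a uniformly random ordered pair of distinct values from {1, …, 286}; by symmetry P[π(i) > π(i+1)] = 1/2.
By linearity: E[X] = 285 · (1/2) = (286 − 1) · (1/2) = 285/2 ≈ 142.500.

E[X] = 285/2 = 142.500.


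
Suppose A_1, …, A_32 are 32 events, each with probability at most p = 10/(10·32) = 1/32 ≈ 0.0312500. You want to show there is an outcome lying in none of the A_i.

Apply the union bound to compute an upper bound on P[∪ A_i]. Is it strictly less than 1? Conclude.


Union bound: P[∪_{i=1}^{32} A_i] ≤ Σ_i P[A_i] ≤ 32·p = 32·(1/32) = 1.
Numerically: 1 ≈ 1.0000000.
Is 1 < 1? NO.
Since the bound 1 is ≥ 1, the union bound is uninformative here; it does NOT by itself certify existence.

32·p = 1 ≈ 1.0000000; existence NOT certified by the union bound.


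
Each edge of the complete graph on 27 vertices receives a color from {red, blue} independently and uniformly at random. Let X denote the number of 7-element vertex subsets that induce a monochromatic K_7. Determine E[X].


Let X = Σ_S X_S over the C(27, 7) = 888030 subsets S of size 7, where X_S = 1 if the K_7 on S is monochromatic.
For a fixed S, the K_7 on S has C(7, 2) = 21 edges. P[all 21 edges red] = (1/2)^21, and likewise for blue, so P[monochromatic] = 2·(1/2)^21 = 2^{1 − 21} = 1/1048576.
By linearity: E[X] = C(27, 7) · 2^{1 − 21} = 888030 · 1/1048576 = 444015/524288.
Numerically: E[X] ≈ 0.84689.

E[X] = C(27,7)·2^(1−C(7,2)) = 444015/524288 ≈ 0.84689.


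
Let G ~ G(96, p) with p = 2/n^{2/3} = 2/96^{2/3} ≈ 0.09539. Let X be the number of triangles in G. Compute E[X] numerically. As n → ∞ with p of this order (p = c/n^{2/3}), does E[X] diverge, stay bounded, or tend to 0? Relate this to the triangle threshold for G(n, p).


Number of potential triangles: C(96, 3) = 142880.
Each occurs with probability p³ ≈ (0.09539)³ ≈ 8.680556e-04.
By linearity: E[X] = C(96, 3)·p³ ≈ 142880 · 8.680556e-04 ≈ 124.0278.
Since α = 2/3 < 1, p = c/n^{2/3} ≫ 1/n is above the triangle threshold p ~ 1/n. Asymptotically E[X] ~ (c³/6)·n^{3(1−α)} = (2³/6)·n^{1} → ∞; triangles are abundant w.h.p.

E[X] ≈ 124.0278; in regime p = Θ(1/n^{2/3}) E[X] diverges (above the triangle threshold p ~ 1/n).


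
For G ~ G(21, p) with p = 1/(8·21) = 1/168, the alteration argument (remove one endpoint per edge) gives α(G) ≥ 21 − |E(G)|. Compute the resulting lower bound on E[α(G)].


E[|E(G)|] = C(21, 2)·p = 210 · (1/168) = 5/4.
E[α(G)] ≥ n − E[|E(G)|] = 21 − 5/4 = 79/4.
Numerically: ≈ 19.750.
(This is only a lower bound; the true E[α(G)] may be larger.)

E[α(G)] ≥ 79/4 ≈ 19.750.


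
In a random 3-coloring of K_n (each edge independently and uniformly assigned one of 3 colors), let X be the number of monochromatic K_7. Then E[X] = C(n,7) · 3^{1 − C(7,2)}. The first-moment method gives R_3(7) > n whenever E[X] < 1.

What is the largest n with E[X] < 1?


We need C(n, 7) · 3^{1 − 21} < 1, i.e. C(n, 7) < 3^{21 − 1} = 3486784401.
Check values of n near the boundary:
  n = 78: C(78, 7) = 2641902120; 2641902120 < 3486784401? YES
  n = 79: C(79, 7) = 2898753715; 2898753715 < 3486784401? YES
  n = 80: C(80, 7) = 3176716400; 3176716400 < 3486784401? YES
  n = 81: C(81, 7) = 3477216600; 3477216600 < 3486784401? YES
  n = 82: C(82, 7) = 3801756816; 3801756816 < 3486784401? NO
  n = 83: C(83, 7) = 4151918628; 4151918628 < 3486784401? NO
  n = 84: C(84, 7) = 4529365776; 4529365776 < 3486784401? NO
The largest n with C(n, 7) < 3486784401 is n = 81 (where E[X] = 42928600/43046721 ≈ 0.99726). Hence R_3(7) > 81, i.e. R_3(7) ≥ 82.

Largest n = 81; hence R_3(7) > 81.


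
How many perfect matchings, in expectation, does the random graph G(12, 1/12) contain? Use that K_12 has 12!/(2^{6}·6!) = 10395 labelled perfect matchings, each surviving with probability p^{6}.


K_12 has 12!/(2^{6}·6!) = 10395 labelled perfect matchings.
For each such perfect matching H, let X_H = 1 if all 6 edges of H are present in G. Then P[X_H = 1] = p^{6} = (1/12)^{6} = 1/2985984.
By linearity of expectation: E[X] = Σ_H E[X_H] = 10395 · p^{6} = 10395 · 1/2985984 = 385/110592.
Numerically: E[X] ≈ 0.00348.

E[X] = 10395 · (1/12)^{6} = 385/110592 ≈ 0.00348.


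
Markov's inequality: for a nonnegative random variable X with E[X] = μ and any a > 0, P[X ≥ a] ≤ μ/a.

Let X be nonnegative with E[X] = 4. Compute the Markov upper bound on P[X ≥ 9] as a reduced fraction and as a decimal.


μ = E[X] = 4, a = 9.
Markov: P[X ≥ 9] ≤ μ/a = (4)/9 = 4/9.
Numerically: ≈ 0.444444.
(Since a = 9 > μ = 4.000000, the bound 4/9 is < 1 and informative.)

P[X ≥ 9] ≤ 4/9 ≈ 0.444444.


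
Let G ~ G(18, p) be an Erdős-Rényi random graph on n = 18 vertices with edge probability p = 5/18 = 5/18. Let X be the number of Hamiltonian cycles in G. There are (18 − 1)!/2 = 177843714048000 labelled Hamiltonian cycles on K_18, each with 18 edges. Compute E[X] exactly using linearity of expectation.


K_18 has (18 − 1)!/2 = 177843714048000 labelled Hamiltonian cycles.
For each such Hamiltonian cycle H, let X_H = 1 if all 18 edges of H are present in G. Then P[X_H = 1] = p^{18} = (5/18)^{18} = 3814697265625/39346408075296537575424.
By linearity: E[X] = Σ_H E[X_H] = 177843714048000 · p^{18} = 177843714048000 · 3814697265625/39346408075296537575424 = 56800365447998046875/3294258113514384.
Numerically: E[X] ≈ 1.724e+04.

E[X] = 177843714048000 · (5/18)^{18} = 56800365447998046875/3294258113514384 ≈ 1.724e+04.


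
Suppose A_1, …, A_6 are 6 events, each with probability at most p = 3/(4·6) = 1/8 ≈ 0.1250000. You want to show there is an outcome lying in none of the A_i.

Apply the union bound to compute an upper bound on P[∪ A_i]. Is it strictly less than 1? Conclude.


Union bound: P[∪_{i=1}^{6} A_i] ≤ Σ_i P[A_i] ≤ 6·p = 6·(1/8) = 3/4.
Numerically: 3/4 ≈ 0.7500000.
Is 3/4 < 1? YES.
Since P[∪ A_i] ≤ 3/4 < 1, the complement has P[∩ A_i^c] ≥ 1 − 3/4 = 1/4 > 0, so some outcome avoids every A_i.

6·p = 3/4 ≈ 0.7500000; existence CERTIFIED by the union bound.


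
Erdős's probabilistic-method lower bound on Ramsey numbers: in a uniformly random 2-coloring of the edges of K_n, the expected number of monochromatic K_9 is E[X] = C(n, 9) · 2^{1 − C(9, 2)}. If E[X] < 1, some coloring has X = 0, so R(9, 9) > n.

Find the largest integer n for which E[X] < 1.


We need C(n, 9) · 2^{1 − 36} < 1, i.e. C(n, 9) < 2^{36 − 1} = 34359738368.
Check values of n near the boundary:
  n = 60: C(60, 9) = 14783142660; 14783142660 < 34359738368? YES
  n = 61: C(61, 9) = 17341763505; 17341763505 < 34359738368? YES
  n = 62: C(62, 9) = 20286591270; 20286591270 < 34359738368? YES
  n = 63: C(63, 9) = 23667689815; 23667689815 < 34359738368? YES
  n = 64: C(64, 9) = 27540584512; 27540584512 < 34359738368? YES
  n = 65: C(65, 9) = 31966749880; 31966749880 < 34359738368? YES
  n = 66: C(66, 9) = 37014131440; 37014131440 < 34359738368? NO
  n = 67: C(67, 9) = 42757703560; 42757703560 < 34359738368? NO
  n = 68: C(68, 9) = 49280065120; 49280065120 < 34359738368? NO
The largest n with C(n, 9) < 34359738368 is n = 65 (where E[X] = 3995843735/4294967296 ≈ 0.930). Hence R(9, 9) > 65, i.e. R(9, 9) ≥ 66.

Largest n = 65; hence R(9, 9) > 65.


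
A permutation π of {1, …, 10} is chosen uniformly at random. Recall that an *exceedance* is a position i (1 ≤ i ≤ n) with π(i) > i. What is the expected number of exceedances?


Write X = Σ_{i=1}^{10} X_i, where X_i = 1_{π(i) > i}.
For each fixed i, π(i) is uniform over {1, …, 10} (marginal of a uniform permutation), so P[π(i) > i] = (n − i)/n. Summing: Σ_{i=1}^{10} (n − i)/n = (0 + 1 + … + 9)/10 = 10(10 − 1)/(2·10) = (10 − 1)/2.
Hence E[X] = Σ_{i=1}^{10} (10 − i)/10 = 9/2 ≈ 4.500.

E[X] = 9/2 = 4.500.


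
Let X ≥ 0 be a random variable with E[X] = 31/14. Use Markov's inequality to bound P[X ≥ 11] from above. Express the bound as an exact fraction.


μ = E[X] = 31/14, a = 11.
Markov: P[X ≥ 11] ≤ μ/a = (31/14)/11 = 31/154.
Numerically: ≈ 0.201299.
(Since a = 11 > μ = 2.214286, the bound 31/154 is < 1 and informative.)

P[X ≥ 11] ≤ 31/154 ≈ 0.201299.


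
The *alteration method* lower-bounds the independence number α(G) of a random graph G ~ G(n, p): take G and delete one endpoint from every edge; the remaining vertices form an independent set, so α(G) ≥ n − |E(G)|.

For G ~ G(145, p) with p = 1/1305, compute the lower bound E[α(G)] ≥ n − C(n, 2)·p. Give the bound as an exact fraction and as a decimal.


E[|E(G)|] = C(145, 2)·p = 10440 · (1/1305) = 8.
E[α(G)] ≥ n − E[|E(G)|] = 145 − 8 = 137.
Numerically: ≈ 137.00000.
(This is only a lower bound; the true E[α(G)] may be larger.)

E[α(G)] ≥ 137 ≈ 137.00000.


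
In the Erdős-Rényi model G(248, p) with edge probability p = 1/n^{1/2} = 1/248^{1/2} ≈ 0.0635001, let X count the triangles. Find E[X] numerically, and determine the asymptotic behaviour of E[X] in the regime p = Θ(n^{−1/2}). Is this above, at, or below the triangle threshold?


Number of potential triangles: C(248, 3) = 2511496.
Each occurs with probability p³ ≈ (0.0635001)³ ≈ 2.56048643e-04.
By linearity: E[X] = C(248, 3)·p³ ≈ 2511496 · 2.56048643e-04 ≈ 643.065143.
Since α = 1/2 < 1, p = c/n^{1/2} ≫ 1/n is above the triangle threshold p ~ 1/n. Asymptotically E[X] ~ (c³/6)·n^{3(1−α)} = (1³/6)·n^{1.5} → ∞; triangles are abundant w.h.p.

E[X] ≈ 643.065143; in regime p = Θ(1/n^{1/2}) E[X] diverges (above the triangle threshold p ~ 1/n).


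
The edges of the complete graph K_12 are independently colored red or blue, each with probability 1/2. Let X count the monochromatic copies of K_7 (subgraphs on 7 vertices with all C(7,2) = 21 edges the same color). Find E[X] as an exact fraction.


Let X = Σ_S X_S over the C(12, 7) = 792 subsets S of size 7, where X_S = 1 if the K_7 on S is monochromatic.
For a fixed S, the K_7 on S has C(7, 2) = 21 edges. P[all 21 edges red] = (1/2)^21, and likewise for blue, so P[monochromatic] = 2·(1/2)^21 = 2^{1 − 21} = 1/1048576.
Summing: E[X] = C(12, 7) · 2^{1 − 21} = 792 · 1/1048576 = 99/131072.
Numerically: E[X] ≈ 0.001.

E[X] = C(12,7)·2^(1−C(7,2)) = 99/131072 ≈ 0.001.


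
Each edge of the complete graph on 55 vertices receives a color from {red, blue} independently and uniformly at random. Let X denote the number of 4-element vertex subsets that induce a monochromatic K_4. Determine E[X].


Let X = Σ_S X_S over the C(55, 4) = 341055 subsets S of size 4, where X_S = 1 if the K_4 on S is monochromatic.
For a fixed S, the K_4 on S has C(4, 2) = 6 edges. P[all 6 edges red] = (1/2)^6, and likewise for blue, so P[monochromatic] = 2·(1/2)^6 = 2^{1 − 6} = 1/32.
Summing: E[X] = C(55, 4) · 2^{1 − 6} = 341055 · 1/32 = 341055/32.
Numerically: E[X] ≈ 10657.969.

E[X] = C(55,4)·2^(1−C(4,2)) = 341055/32 ≈ 10657.969.


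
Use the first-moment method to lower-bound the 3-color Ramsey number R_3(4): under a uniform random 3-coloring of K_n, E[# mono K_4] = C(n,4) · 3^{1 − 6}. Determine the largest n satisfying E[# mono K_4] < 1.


We need C(n, 4) · 3^{1 − 6} < 1, i.e. C(n, 4) < 3^{6 − 1} = 243.
Check values of n near the boundary:
  n = 5: C(5, 4) = 5; 5 < 243? YES
  n = 6: C(6, 4) = 15; 15 < 243? YES
  n = 7: C(7, 4) = 35; 35 < 243? YES
  n = 8: C(8, 4) = 70; 70 < 243? YES
  n = 9: C(9, 4) = 126; 126 < 243? YES
  n = 10: C(10, 4) = 210; 210 < 243? YES
  n = 11: C(11, 4) = 330; 330 < 243? NO
  n = 12: C(12, 4) = 495; 495 < 243? NO
The largest n with C(n, 4) < 243 is n = 10 (where E[X] = 70/81 ≈ 0.8642). Hence R_3(4) > 10, i.e. R_3(4) ≥ 11.

Largest n = 10; hence R_3(4) > 10.


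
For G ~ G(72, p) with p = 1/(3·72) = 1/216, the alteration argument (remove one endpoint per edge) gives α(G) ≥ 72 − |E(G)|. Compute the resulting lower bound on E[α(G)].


E[|E(G)|] = C(72, 2)·p = 2556 · (1/216) = 71/6.
E[α(G)] ≥ n − E[|E(G)|] = 72 − 71/6 = 361/6.
Numerically: ≈ 60.1667.
(This is only a lower bound; the true E[α(G)] may be larger.)

E[α(G)] ≥ 361/6 ≈ 60.1667.


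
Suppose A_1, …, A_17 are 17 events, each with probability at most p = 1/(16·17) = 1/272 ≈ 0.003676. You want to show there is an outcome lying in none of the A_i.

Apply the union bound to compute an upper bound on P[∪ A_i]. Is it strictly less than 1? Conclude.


Union bound: P[∪_{i=1}^{17} A_i] ≤ Σ_i P[A_i] ≤ 17·p = 17·(1/272) = 1/16.
Numerically: 1/16 ≈ 0.062500.
Is 1/16 < 1? YES.
Since P[∪ A_i] ≤ 1/16 < 1, the complement has P[∩ A_i^c] ≥ 1 − 1/16 = 15/16 > 0, so some outcome avoids every A_i.

17·p = 1/16 ≈ 0.062500; existence CERTIFIED by the union bound.


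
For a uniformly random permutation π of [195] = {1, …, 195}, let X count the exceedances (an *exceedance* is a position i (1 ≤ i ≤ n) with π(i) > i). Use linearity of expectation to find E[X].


Write X = Σ_{i=1}^{195} X_i, where X_i = 1_{π(i) > i}.
For each fixed i, π(i) is uniform over {1, …, 195} (marginal of a uniform permutation), so P[π(i) > i] = (n − i)/n. Summing: Σ_{i=1}^{195} (n − i)/n = (0 + 1 + … + 194)/195 = 195(195 − 1)/(2·195) = (195 − 1)/2.
Hence E[X] = Σ_{i=1}^{195} (195 − i)/195 = 97 ≈ 97.000.

E[X] = 97 = 97.000.


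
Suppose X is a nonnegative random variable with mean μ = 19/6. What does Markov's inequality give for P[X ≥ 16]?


μ = E[X] = 19/6, a = 16.
Markov: P[X ≥ 16] ≤ μ/a = (19/6)/16 = 19/96.
Numerically: ≈ 0.198.
(Since a = 16 > μ = 3.167, the bound 19/96 is < 1 and informative.)

P[X ≥ 16] ≤ 19/96 ≈ 0.198.


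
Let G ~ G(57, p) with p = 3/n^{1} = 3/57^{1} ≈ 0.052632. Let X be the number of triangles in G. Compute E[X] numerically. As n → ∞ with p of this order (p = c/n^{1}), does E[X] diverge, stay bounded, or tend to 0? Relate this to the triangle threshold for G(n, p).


Number of potential triangles: C(57, 3) = 29260.
Each occurs with probability p³ ≈ (0.052632)³ ≈ 1.4579385e-04.
By linearity: E[X] = C(57, 3)·p³ ≈ 29260 · 1.4579385e-04 ≈ 4.26593.
Here α = 1, so p = 3/n is exactly at the triangle threshold p ~ 1/n. Asymptotically E[X] → c³/6 = 3³/6 = 9/2 ≈ 4.50000, a bounded constant. In this regime the triangle count is asymptotically Poisson(c³/6).

E[X] ≈ 4.26593; in regime p = Θ(1/n^{1}) E[X] stays bounded (at the triangle threshold p ~ 1/n).


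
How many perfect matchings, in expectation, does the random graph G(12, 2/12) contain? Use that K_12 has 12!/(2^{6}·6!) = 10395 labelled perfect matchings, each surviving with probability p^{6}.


K_12 has 12!/(2^{6}·6!) = 10395 labelled perfect matchings.
For each such perfect matching H, let X_H = 1 if all 6 edges of H are present in G. Then P[X_H = 1] = p^{6} = (1/6)^{6} = 1/46656.
By linearity of expectation: E[X] = Σ_H E[X_H] = 10395 · p^{6} = 10395 · 1/46656 = 385/1728.
Numerically: E[X] ≈ 0.2228.

E[X] = 10395 · (1/6)^{6} = 385/1728 ≈ 0.2228.


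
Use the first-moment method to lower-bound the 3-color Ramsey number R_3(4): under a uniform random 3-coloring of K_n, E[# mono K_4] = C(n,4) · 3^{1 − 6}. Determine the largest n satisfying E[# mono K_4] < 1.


We need C(n, 4) · 3^{1 − 6} < 1, i.e. C(n, 4) < 3^{6 − 1} = 243.
Check values of n near the boundary:
  n = 9: C(9, 4) = 126; 126 < 243? YES
  n = 10: C(10, 4) = 210; 210 < 243? YES
  n = 11: C(11, 4) = 330; 330 < 243? NO
  n = 12: C(12, 4) = 495; 495 < 243? NO
  n = 13: C(13, 4) = 715; 715 < 243? NO
The largest n with C(n, 4) < 243 is n = 10 (where E[X] = 70/81 ≈ 0.864198). Hence R_3(4) > 10, i.e. R_3(4) ≥ 11.

Largest n = 10; hence R_3(4) > 10.


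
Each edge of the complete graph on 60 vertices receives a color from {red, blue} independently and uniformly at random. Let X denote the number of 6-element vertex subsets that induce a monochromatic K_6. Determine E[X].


Let X = Σ_S X_S over the C(60, 6) = 50063860 subsets S of size 6, where X_S = 1 if the K_6 on S is monochromatic.
For a fixed S, the K_6 on S has C(6, 2) = 15 edges. P[all 15 edges red] = (1/2)^15, and likewise for blue, so P[monochromatic] = 2·(1/2)^15 = 2^{1 − 15} = 1/16384.
By linearity of expectation: E[X] = C(60, 6) · 2^{1 − 15} = 50063860 · 1/16384 = 12515965/4096.
Numerically: E[X] ≈ 3055.65552.

E[X] = C(60,6)·2^(1−C(6,2)) = 12515965/4096 ≈ 3055.65552.


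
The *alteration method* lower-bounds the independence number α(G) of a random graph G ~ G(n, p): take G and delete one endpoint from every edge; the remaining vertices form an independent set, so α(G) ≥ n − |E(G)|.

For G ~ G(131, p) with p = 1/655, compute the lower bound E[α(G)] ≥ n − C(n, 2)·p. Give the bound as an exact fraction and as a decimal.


E[|E(G)|] = C(131, 2)·p = 8515 · (1/655) = 13.
E[α(G)] ≥ n − E[|E(G)|] = 131 − 13 = 118.
Numerically: ≈ 118.000.
(This is only a lower bound; the true E[α(G)] may be larger.)

E[α(G)] ≥ 118 ≈ 118.000.


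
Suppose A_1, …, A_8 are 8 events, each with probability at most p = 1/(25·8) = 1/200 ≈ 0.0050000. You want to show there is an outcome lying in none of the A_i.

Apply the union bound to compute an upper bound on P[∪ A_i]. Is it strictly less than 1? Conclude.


Union bound: P[∪_{i=1}^{8} A_i] ≤ Σ_i P[A_i] ≤ 8·p = 8·(1/200) = 1/25.
Numerically: 1/25 ≈ 0.0400000.
Is 1/25 < 1? YES.
Since P[∪ A_i] ≤ 1/25 < 1, the complement has P[∩ A_i^c] ≥ 1 − 1/25 = 24/25 > 0, so some outcome avoids every A_i.

8·p = 1/25 ≈ 0.0400000; existence CERTIFIED by the union bound.


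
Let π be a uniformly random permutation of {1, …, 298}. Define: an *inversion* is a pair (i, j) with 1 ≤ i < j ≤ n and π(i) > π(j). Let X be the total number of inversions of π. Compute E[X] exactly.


Write X = Σ X_I over the C(298, 2) = 44253 pairs i < j, with X_I the indicator of one inversion.
There are 44253 indicators.
For each fixed pair i < j, the values π(i) and π(j) are two distinct elements of {1, …, 298} in uniformly random order; by symmetry P[π(i) > π(j)] = 1/2.
By linearity: E[X] = 44253 · (1/2) = C(298, 2) · (1/2) = 44253/2 = 44253/2 ≈ 22126.500000.

E[X] = 44253/2 = 22126.500000.


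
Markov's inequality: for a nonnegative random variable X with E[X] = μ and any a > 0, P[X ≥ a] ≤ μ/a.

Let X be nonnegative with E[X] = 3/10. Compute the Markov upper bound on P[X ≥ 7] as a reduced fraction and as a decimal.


μ = E[X] = 3/10, a = 7.
Markov: P[X ≥ 7] ≤ μ/a = (3/10)/7 = 3/70.
Numerically: ≈ 0.042857.
(Since a = 7 > μ = 0.300000, the bound 3/70 is < 1 and informative.)

P[X ≥ 7] ≤ 3/70 ≈ 0.042857.


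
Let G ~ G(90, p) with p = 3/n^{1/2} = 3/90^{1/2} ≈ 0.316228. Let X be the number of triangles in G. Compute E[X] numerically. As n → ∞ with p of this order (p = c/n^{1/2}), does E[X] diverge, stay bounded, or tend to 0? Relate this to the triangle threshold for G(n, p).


Number of potential triangles: C(90, 3) = 117480.
Each occurs with probability p³ ≈ (0.316228)³ ≈ 3.16227766e-02.
By linearity: E[X] = C(90, 3)·p³ ≈ 117480 · 3.16227766e-02 ≈ 3715.043795.
Since α = 1/2 < 1, p = c/n^{1/2} ≫ 1/n is above the triangle threshold p ~ 1/n. Asymptotically E[X] ~ (c³/6)·n^{3(1−α)} = (3³/6)·n^{1.5} → ∞; triangles are abundant w.h.p.

E[X] ≈ 3715.043795; in regime p = Θ(1/n^{1/2}) E[X] diverges (above the triangle threshold p ~ 1/n).


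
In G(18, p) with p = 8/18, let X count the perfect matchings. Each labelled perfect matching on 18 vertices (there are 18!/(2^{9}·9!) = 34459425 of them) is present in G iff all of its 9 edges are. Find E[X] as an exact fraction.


K_18 has 18!/(2^{9}·9!) = 34459425 labelled perfect matchings.
For each such perfect matching H, let X_H = 1 if all 9 edges of H are present in G. Then P[X_H = 1] = p^{9} = (4/9)^{9} = 262144/387420489.
Summing the indicators: E[X] = Σ_H E[X_H] = 34459425 · p^{9} = 34459425 · 262144/387420489 = 111522611200/4782969.
Numerically: E[X] ≈ 23316.6.

E[X] = 34459425 · (4/9)^{9} = 111522611200/4782969 ≈ 23316.6.


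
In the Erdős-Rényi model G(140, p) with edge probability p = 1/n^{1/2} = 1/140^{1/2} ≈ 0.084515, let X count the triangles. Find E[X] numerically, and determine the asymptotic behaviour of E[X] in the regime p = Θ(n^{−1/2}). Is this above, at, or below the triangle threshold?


Number of potential triangles: C(140, 3) = 447580.
Each occurs with probability p³ ≈ (0.084515)³ ≈ 6.0368161e-04.
By linearity: E[X] = C(140, 3)·p³ ≈ 447580 · 6.0368161e-04 ≈ 270.19582.
Since α = 1/2 < 1, p = c/n^{1/2} ≫ 1/n is above the triangle threshold p ~ 1/n. Asymptotically E[X] ~ (c³/6)·n^{3(1−α)} = (1³/6)·n^{1.5} → ∞; triangles are abundant w.h.p.

E[X] ≈ 270.19582; in regime p = Θ(1/n^{1/2}) E[X] diverges (above the triangle threshold p ~ 1/n).


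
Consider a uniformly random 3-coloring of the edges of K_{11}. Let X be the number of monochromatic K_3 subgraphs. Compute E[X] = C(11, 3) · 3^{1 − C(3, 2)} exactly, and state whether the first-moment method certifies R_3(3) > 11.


E[X] = C(11, 3) · 3^{1 − 3} = 165 · 3^{−2} = 165/9.
As a reduced fraction: E[X] = 55/3 ≈ 18.3333333.
Is E[X] < 1? NO.
Since E[X] ≥ 1, the first-moment bound is inconclusive at n = 11; it does NOT by itself certify R_3(3) > 11.

E[X] = 55/3 ≈ 18.3333333; E[X] ≥ 1; first-moment method inconclusive here.


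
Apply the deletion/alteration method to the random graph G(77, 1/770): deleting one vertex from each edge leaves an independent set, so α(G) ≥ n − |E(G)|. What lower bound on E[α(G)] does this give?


E[|E(G)|] = C(77, 2)·p = 2926 · (1/770) = 19/5.
E[α(G)] ≥ n − E[|E(G)|] = 77 − 19/5 = 366/5.
Numerically: ≈ 73.2000.
(This is only a lower bound; the true E[α(G)] may be larger.)

E[α(G)] ≥ 366/5 ≈ 73.2000.


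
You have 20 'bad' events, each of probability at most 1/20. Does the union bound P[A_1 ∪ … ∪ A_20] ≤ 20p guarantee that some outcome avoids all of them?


Union bound: P[∪_{i=1}^{20} A_i] ≤ Σ_i P[A_i] ≤ 20·p = 20·(1/20) = 1.
Numerically: 1 ≈ 1.000000.
Is 1 < 1? NO.
Since the bound 1 is ≥ 1, the union bound is uninformative here; it does NOT by itself certify existence.

20·p = 1 ≈ 1.000000; existence NOT certified by the union bound.


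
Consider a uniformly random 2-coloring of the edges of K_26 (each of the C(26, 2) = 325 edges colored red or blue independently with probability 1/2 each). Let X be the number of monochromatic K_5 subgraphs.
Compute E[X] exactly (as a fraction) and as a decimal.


Let X = Σ_S X_S over the C(26, 5) = 65780 subsets S of size 5, where X_S = 1 if the K_5 on S is monochromatic.
For a fixed S, the K_5 on S has C(5, 2) = 10 edges. P[all 10 edges red] = (1/2)^10, and likewise for blue, so P[monochromatic] = 2·(1/2)^10 = 2^{1 − 10} = 1/512.
By linearity of expectation: E[X] = C(26, 5) · 2^{1 − 10} = 65780 · 1/512 = 16445/128.
Numerically: E[X] ≈ 128.476562.

E[X] = C(26,5)·2^(1−C(5,2)) = 16445/128 ≈ 128.476562.


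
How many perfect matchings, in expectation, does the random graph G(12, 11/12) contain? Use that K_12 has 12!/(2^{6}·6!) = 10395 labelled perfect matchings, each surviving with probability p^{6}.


K_12 has 12!/(2^{6}·6!) = 10395 labelled perfect matchings.
For each such perfect matching H, let X_H = 1 if all 6 edges of H are present in G. Then P[X_H = 1] = p^{6} = (11/12)^{6} = 1771561/2985984.
By linearity: E[X] = Σ_H E[X_H] = 10395 · p^{6} = 10395 · 1771561/2985984 = 682050985/110592.
Numerically: E[X] ≈ 6167.27.

E[X] = 10395 · (11/12)^{6} = 682050985/110592 ≈ 6167.27.


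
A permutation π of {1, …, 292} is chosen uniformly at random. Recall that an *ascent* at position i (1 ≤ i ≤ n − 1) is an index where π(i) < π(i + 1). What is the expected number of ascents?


Write X = Σ X_I over i = 1, …, 291, with X_I the indicator of one ascent.
There are 291 indicators.
For each fixed i, the pair (π(i), π(i+1)) is a uniformly random ordered pair of distinct values from {1, …, 292}; by symmetry P[π(i) < π(i+1)] = 1/2.
By linearity: E[X] = 291 · (1/2) = (292 − 1) · (1/2) = 291/2 ≈ 145.50000.

E[X] = 291/2 = 145.50000.


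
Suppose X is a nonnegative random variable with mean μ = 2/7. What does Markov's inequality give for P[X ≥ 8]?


μ = E[X] = 2/7, a = 8.
Markov: P[X ≥ 8] ≤ μ/a = (2/7)/8 = 1/28.
Numerically: ≈ 0.0357.
(Since a = 8 > μ = 0.2857, the bound 1/28 is < 1 and informative.)

P[X ≥ 8] ≤ 1/28 ≈ 0.0357.


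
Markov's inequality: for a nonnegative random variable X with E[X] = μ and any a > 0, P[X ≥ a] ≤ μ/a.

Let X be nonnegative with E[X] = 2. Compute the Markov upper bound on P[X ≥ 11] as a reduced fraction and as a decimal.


μ = E[X] = 2, a = 11.
Markov: P[X ≥ 11] ≤ μ/a = (2)/11 = 2/11.
Numerically: ≈ 0.1818.
(Since a = 11 > μ = 2.0000, the bound 2/11 is < 1 and informative.)

P[X ≥ 11] ≤ 2/11 ≈ 0.1818.


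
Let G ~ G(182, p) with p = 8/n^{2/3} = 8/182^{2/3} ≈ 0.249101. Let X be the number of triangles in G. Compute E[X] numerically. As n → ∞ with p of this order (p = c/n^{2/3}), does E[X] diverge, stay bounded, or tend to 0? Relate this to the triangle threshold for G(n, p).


Number of potential triangles: C(182, 3) = 988260.
Each occurs with probability p³ ≈ (0.249101)³ ≈ 1.54570704e-02.
By linearity: E[X] = C(182, 3)·p³ ≈ 988260 · 1.54570704e-02 ≈ 15275.604396.
Since α = 2/3 < 1, p = c/n^{2/3} ≫ 1/n is above the triangle threshold p ~ 1/n. Asymptotically E[X] ~ (c³/6)·n^{3(1−α)} = (8³/6)·n^{1} → ∞; triangles are abundant w.h.p.

E[X] ≈ 15275.604396; in regime p = Θ(1/n^{2/3}) E[X] diverges (above the triangle threshold p ~ 1/n).


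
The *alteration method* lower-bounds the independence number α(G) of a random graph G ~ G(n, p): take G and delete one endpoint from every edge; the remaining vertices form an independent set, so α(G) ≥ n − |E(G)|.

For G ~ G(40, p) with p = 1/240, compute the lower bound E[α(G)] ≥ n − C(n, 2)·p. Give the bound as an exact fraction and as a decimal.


E[|E(G)|] = C(40, 2)·p = 780 · (1/240) = 13/4.
E[α(G)] ≥ n − E[|E(G)|] = 40 − 13/4 = 147/4.
Numerically: ≈ 36.7500.
(This is only a lower bound; the true E[α(G)] may be larger.)

E[α(G)] ≥ 147/4 ≈ 36.7500.


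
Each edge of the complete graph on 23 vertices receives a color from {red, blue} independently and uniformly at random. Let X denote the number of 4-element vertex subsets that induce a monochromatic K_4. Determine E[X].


Let X = Σ_S X_S over the C(23, 4) = 8855 subsets S of size 4, where X_S = 1 if the K_4 on S is monochromatic.
For a fixed S, the K_4 on S has C(4, 2) = 6 edges. P[all 6 edges red] = (1/2)^6, and likewise for blue, so P[monochromatic] = 2·(1/2)^6 = 2^{1 − 6} = 1/32.
By linearity of expectation: E[X] = C(23, 4) · 2^{1 − 6} = 8855 · 1/32 = 8855/32.
Numerically: E[X] ≈ 276.719.

E[X] = C(23,4)·2^(1−C(4,2)) = 8855/32 ≈ 276.719.


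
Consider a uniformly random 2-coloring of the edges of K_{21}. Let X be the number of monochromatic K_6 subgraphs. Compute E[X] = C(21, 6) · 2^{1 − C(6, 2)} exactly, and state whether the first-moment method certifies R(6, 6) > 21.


E[X] = C(21, 6) · 2^{1 − 15} = 54264 · 2^{−14} = 54264/16384.
As a reduced fraction: E[X] = 6783/2048 ≈ 3.31201.
Is E[X] < 1? NO.
Since E[X] ≥ 1, the first-moment bound is inconclusive at n = 21; it does NOT by itself certify R(6, 6) > 21.

E[X] = 6783/2048 ≈ 3.31201; E[X] ≥ 1; first-moment method inconclusive here.


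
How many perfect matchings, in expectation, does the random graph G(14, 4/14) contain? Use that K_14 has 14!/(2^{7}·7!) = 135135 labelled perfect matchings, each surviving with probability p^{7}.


K_14 has 14!/(2^{7}·7!) = 135135 labelled perfect matchings.
For each such perfect matching H, let X_H = 1 if all 7 edges of H are present in G. Then P[X_H = 1] = p^{7} = (2/7)^{7} = 128/823543.
By linearity: E[X] = Σ_H E[X_H] = 135135 · p^{7} = 135135 · 128/823543 = 2471040/117649.
Numerically: E[X] ≈ 21.

E[X] = 135135 · (2/7)^{7} = 2471040/117649 ≈ 21.


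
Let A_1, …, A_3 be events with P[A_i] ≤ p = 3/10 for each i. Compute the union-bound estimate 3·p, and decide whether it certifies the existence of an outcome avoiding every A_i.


Union bound: P[∪_{i=1}^{3} A_i] ≤ Σ_i P[A_i] ≤ 3·p = 3·(3/10) = 9/10.
Numerically: 9/10 ≈ 0.90000.
Is 9/10 < 1? YES.
Since P[∪ A_i] ≤ 9/10 < 1, the complement has P[∩ A_i^c] ≥ 1 − 9/10 = 1/10 > 0, so some outcome avoids every A_i.

3·p = 9/10 ≈ 0.90000; existence CERTIFIED by the union bound.


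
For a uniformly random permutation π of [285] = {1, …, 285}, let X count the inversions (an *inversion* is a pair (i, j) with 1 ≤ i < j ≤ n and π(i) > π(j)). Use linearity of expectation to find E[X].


Write X = Σ X_I over the C(285, 2) = 40470 pairs i < j, with X_I the indicator of one inversion.
There are 40470 indicators.
For each fixed pair i < j, the values π(i) and π(j) are two distinct elements of {1, …, 285} in uniformly random order; by symmetry P[π(i) > π(j)] = 1/2.
By linearity: E[X] = 40470 · (1/2) = C(285, 2) · (1/2) = 40470/2 = 20235 ≈ 20235.00000.

E[X] = 20235 = 20235.00000.


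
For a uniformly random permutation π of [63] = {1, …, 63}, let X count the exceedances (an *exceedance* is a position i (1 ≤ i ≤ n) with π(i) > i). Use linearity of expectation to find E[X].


Write X = Σ_{i=1}^{63} X_i, where X_i = 1_{π(i) > i}.
For each fixed i, π(i) is uniform over {1, …, 63} (marginal of a uniform permutation), so P[π(i) > i] = (n − i)/n. Summing: Σ_{i=1}^{63} (n − i)/n = (0 + 1 + … + 62)/63 = 63(63 − 1)/(2·63) = (63 − 1)/2.
Hence E[X] = Σ_{i=1}^{63} (63 − i)/63 = 31 ≈ 31.0000.

E[X] = 31 = 31.0000.
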